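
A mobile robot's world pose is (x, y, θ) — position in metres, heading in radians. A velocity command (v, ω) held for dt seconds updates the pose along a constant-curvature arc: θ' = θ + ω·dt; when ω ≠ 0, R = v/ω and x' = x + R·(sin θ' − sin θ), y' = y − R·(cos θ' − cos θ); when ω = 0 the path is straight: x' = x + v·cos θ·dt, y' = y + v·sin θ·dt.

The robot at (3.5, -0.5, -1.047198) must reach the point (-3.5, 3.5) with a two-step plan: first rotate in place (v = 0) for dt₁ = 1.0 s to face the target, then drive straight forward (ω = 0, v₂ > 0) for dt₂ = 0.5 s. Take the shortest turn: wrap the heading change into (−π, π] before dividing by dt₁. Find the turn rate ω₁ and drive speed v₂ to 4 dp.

heading to target = atan2(3.5−-0.5, -3.5−3.5) = 2.6224
Δθ = wrap(2.6224 − -1.0472) = -2.6135; ω₁ = Δθ/dt₁ = -2.6135
distance = √((-3.5−3.5)² + (3.5−-0.5)²) = 8.0623; v₂ = distance/dt₂ = 16.1245

ω₁ = -2.6135, v₂ = 16.1245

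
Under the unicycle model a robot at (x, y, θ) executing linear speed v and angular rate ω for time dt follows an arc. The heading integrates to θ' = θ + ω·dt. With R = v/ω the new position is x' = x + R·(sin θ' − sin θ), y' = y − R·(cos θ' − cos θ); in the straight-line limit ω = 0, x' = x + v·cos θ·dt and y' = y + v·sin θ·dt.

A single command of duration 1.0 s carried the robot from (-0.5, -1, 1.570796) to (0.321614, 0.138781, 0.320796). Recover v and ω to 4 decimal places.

Δθ = 0.320796 − 1.570796 = -1.250000
ω = Δθ/dt = -1.250000/1.0 = -1.2500
R = −Δy/(cos θ' − cos θ) = -1.2000
v = R·ω = -1.2000·-1.2500 = 1.5000

v = 1.5000, ω = -1.2500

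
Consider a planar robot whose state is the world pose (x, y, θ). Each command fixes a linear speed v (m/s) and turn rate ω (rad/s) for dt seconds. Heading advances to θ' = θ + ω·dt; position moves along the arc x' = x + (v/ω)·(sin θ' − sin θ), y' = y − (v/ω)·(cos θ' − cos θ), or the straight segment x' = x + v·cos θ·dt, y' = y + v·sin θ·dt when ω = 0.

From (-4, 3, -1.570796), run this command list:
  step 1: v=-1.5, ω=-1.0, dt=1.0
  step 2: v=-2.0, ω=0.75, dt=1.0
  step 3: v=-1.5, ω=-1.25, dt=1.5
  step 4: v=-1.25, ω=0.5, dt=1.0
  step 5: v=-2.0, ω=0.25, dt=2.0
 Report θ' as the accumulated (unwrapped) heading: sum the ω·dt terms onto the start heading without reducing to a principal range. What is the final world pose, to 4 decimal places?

(4.6898, 6.9695, -2.6958)

step 1: θ'=-2.5708 (R=1.5000) → pose (-3.3105, 4.2622, -2.5708)
step 2: θ'=-1.8208 (R=-2.6667) → pose (-2.1675, 5.8464, -1.8208)
step 3: θ'=-3.6958 (R=1.2000) → pose (-0.3733, 6.5699, -3.6958)
step 4: θ'=-3.1958 (R=-2.5000) → pose (0.8069, 6.1994, -3.1958)
step 5: θ'=-2.6958 (R=-8.0000) → pose (4.6898, 6.9695, -2.6958)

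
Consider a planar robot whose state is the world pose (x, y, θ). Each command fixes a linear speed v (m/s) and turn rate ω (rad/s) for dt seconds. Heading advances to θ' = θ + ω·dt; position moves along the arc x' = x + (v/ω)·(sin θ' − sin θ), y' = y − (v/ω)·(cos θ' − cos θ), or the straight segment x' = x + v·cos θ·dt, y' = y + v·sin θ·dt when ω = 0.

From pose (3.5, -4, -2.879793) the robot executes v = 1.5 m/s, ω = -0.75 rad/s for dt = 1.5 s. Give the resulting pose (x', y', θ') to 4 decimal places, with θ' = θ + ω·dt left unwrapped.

(1.4625, -3.3682, -4.0048)

θ' = -2.8798 + -0.75·1.5 = -4.0048
R = v/ω = 1.5/-0.75 = -2.0000
x' = 3.5 + -2.0000·(sin -4.0048 − sin -2.8798) = 1.4625
y' = -4 − -2.0000·(cos -4.0048 − cos -2.8798) = -3.3682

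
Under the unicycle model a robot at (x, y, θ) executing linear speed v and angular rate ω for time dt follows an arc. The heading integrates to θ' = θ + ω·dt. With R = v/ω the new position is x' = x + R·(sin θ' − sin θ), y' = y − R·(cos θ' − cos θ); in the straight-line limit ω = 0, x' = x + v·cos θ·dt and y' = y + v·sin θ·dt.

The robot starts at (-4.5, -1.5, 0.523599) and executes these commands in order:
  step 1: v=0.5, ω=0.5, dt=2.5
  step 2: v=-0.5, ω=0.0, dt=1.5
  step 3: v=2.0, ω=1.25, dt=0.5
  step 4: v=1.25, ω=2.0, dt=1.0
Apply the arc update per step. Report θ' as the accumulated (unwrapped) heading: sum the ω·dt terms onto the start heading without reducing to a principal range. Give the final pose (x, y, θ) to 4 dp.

(-5.3715, -0.5785, 4.3986)

step 1: θ'=1.7736 (R=1.0000) → pose (-4.0205, -0.4326, 1.7736)
step 2: θ'=1.7736 (straight) → pose (-3.8694, -1.1672, 1.7736)
step 3: θ'=2.3986 (R=1.6000) → pose (-4.3542, -0.3111, 2.3986)
step 4: θ'=4.3986 (R=0.6250) → pose (-5.3715, -0.5785, 4.3986)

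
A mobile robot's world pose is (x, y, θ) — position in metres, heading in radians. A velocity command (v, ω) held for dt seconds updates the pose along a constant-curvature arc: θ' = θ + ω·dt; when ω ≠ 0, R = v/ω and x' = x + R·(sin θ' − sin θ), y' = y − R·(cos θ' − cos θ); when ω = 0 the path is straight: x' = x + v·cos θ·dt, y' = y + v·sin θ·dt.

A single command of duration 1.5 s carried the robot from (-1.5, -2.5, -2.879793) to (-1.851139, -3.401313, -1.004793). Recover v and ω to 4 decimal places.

v = 0.7500, ω = 1.2500

Δθ = -1.004793 − -2.879793 = 1.875000
ω = Δθ/dt = 1.875000/1.5 = 1.2500
R = −Δy/(cos θ' − cos θ) = 0.6000
v = R·ω = 0.6000·1.2500 = 0.7500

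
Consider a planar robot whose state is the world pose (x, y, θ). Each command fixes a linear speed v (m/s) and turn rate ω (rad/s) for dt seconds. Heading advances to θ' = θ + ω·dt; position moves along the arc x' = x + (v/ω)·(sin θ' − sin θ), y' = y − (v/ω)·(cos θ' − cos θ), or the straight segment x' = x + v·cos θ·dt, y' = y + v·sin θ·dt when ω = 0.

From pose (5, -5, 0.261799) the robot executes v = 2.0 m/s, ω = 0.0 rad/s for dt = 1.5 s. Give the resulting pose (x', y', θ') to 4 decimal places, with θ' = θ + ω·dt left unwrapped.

θ' = 0.2618 + 0.0·1.5 = 0.2618
ω = 0 → straight: x' = 5 + 2.0·cos(0.2618)·1.5 = 7.8978
y' = -5 + 2.0·sin(0.2618)·1.5 = -4.2235

(7.8978, -4.2235, 0.2618)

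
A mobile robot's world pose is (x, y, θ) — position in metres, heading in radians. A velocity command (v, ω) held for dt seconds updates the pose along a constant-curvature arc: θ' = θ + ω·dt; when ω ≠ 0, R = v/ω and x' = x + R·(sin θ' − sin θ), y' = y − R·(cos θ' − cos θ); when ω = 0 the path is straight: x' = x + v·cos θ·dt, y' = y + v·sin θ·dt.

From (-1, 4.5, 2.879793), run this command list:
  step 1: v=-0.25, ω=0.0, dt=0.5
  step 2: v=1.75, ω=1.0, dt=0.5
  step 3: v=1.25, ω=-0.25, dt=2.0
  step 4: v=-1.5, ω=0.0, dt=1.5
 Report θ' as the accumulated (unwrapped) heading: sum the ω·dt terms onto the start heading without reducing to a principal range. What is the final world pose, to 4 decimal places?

step 1: θ'=2.8798 (straight) → pose (-0.8793, 4.4676, 2.8798)
step 2: θ'=3.3798 (R=1.7500) → pose (-1.7451, 4.4779, 3.3798)
step 3: θ'=2.8798 (R=-5.0000) → pose (-4.2190, 4.5071, 2.8798)
step 4: θ'=2.8798 (straight) → pose (-2.0456, 3.9247, 2.8798)

(-2.0456, 3.9247, 2.8798)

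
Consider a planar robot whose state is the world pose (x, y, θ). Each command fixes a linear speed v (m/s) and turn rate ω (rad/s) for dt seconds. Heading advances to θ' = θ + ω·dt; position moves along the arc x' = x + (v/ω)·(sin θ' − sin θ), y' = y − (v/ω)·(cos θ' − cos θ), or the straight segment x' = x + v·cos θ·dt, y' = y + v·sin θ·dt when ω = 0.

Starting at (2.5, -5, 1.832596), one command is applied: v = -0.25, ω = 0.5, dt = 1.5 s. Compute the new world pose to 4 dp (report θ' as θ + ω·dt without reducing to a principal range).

θ' = 1.8326 + 0.5·1.5 = 2.5826
R = v/ω = -0.25/0.5 = -0.5000
x' = 2.5 + -0.5000·(sin 2.5826 − sin 1.8326) = 2.7178
y' = -5 − -0.5000·(cos 2.5826 − cos 1.8326) = -5.2945

(2.7178, -5.2945, 2.5826)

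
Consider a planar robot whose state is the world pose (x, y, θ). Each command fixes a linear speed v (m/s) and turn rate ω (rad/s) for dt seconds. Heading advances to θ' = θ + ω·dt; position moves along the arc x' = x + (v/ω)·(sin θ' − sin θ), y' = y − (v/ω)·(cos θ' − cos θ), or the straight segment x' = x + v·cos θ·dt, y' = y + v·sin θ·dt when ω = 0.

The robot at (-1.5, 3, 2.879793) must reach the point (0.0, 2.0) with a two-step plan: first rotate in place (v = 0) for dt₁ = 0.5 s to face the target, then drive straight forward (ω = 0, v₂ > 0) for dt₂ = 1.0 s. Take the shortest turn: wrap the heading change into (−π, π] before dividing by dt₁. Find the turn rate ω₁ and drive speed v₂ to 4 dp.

ω₁ = 5.6308, v₂ = 1.8028

heading to target = atan2(2−3, 0−-1.5) = -0.5880
Δθ = wrap(-0.5880 − 2.8798) = 2.8154; ω₁ = Δθ/dt₁ = 5.6308
distance = √((0−-1.5)² + (2−3)²) = 1.8028; v₂ = distance/dt₂ = 1.8028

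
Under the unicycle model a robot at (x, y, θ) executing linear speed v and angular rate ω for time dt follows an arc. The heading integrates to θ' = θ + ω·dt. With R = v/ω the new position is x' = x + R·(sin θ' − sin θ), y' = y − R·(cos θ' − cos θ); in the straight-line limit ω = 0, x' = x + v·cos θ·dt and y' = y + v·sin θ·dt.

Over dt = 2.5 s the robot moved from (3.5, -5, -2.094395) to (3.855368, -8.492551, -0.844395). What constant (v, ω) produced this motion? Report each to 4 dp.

Δθ = -0.844395 − -2.094395 = 1.250000
ω = Δθ/dt = 1.250000/2.5 = 0.5000
R = −Δy/(cos θ' − cos θ) = 3.0000
v = R·ω = 3.0000·0.5000 = 1.5000

v = 1.5000, ω = 0.5000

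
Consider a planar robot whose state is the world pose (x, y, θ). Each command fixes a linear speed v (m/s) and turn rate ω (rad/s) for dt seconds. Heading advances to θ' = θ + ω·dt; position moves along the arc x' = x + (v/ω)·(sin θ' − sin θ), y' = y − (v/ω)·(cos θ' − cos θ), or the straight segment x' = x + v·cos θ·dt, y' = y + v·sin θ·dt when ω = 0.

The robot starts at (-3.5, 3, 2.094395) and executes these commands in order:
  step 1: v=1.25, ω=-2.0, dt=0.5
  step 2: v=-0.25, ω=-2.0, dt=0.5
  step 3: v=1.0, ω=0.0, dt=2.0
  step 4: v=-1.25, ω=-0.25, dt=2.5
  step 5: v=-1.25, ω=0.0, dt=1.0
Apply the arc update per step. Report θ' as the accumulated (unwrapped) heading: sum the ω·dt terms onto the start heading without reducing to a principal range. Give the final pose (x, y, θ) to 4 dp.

(-5.7020, 5.0183, -0.5306)

step 1: θ'=1.0944 (R=-0.6250) → pose (-3.5141, 3.5991, 1.0944)
step 2: θ'=0.0944 (R=0.1250) → pose (-3.6134, 3.5320, 0.0944)
step 3: θ'=0.0944 (straight) → pose (-1.6223, 3.7205, 0.0944)
step 4: θ'=-0.5306 (R=5.0000) → pose (-4.6239, 4.3857, -0.5306)
step 5: θ'=-0.5306 (straight) → pose (-5.7020, 5.0183, -0.5306)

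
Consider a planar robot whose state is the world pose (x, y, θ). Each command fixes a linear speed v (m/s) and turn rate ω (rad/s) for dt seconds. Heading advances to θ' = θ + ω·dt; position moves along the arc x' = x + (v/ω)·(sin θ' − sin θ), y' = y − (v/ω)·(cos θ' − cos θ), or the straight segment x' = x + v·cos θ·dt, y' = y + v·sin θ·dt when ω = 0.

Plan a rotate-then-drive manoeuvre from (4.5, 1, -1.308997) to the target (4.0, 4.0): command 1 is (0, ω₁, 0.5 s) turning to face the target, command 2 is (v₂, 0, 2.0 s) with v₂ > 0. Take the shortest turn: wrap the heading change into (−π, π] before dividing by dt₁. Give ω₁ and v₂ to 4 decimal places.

ω₁ = 6.0899, v₂ = 1.5207

heading to target = atan2(4−1, 4−4.5) = 1.7359
Δθ = wrap(1.7359 − -1.3090) = 3.0449; ω₁ = Δθ/dt₁ = 6.0899
distance = √((4−4.5)² + (4−1)²) = 3.0414; v₂ = distance/dt₂ = 1.5207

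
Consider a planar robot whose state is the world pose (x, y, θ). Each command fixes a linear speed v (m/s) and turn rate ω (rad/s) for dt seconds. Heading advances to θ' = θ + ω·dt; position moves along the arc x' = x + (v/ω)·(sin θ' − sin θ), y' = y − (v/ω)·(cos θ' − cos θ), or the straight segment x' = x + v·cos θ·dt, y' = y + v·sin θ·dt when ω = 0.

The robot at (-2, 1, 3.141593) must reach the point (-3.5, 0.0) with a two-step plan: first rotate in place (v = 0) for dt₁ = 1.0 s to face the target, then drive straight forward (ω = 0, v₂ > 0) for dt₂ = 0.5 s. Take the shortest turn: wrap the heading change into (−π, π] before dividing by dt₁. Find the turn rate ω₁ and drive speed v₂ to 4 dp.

ω₁ = 0.5880, v₂ = 3.6056

heading to target = atan2(0−1, -3.5−-2) = -2.5536
Δθ = wrap(-2.5536 − 3.1416) = 0.5880; ω₁ = Δθ/dt₁ = 0.5880
distance = √((-3.5−-2)² + (0−1)²) = 1.8028; v₂ = distance/dt₂ = 3.6056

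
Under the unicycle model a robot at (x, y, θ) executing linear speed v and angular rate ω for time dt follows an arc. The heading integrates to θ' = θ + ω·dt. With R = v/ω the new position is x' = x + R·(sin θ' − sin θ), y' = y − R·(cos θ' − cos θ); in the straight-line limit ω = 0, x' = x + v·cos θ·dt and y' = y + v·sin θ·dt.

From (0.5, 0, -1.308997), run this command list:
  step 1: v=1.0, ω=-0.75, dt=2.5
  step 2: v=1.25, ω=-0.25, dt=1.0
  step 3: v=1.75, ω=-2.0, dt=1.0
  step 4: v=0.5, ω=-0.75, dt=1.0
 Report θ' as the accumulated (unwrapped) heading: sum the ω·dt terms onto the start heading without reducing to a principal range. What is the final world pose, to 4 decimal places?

step 1: θ'=-3.1840 (R=-1.3333) → pose (-0.8444, -1.6772, -3.1840)
step 2: θ'=-3.4340 (R=-5.0000) → pose (-2.0737, -1.4695, -3.4340)
step 3: θ'=-5.4340 (R=-0.8750) → pose (-2.4784, -0.0536, -5.4340)
step 4: θ'=-6.1840 (R=-0.6667) → pose (-2.0439, 0.1694, -6.1840)

(-2.0439, 0.1694, -6.1840)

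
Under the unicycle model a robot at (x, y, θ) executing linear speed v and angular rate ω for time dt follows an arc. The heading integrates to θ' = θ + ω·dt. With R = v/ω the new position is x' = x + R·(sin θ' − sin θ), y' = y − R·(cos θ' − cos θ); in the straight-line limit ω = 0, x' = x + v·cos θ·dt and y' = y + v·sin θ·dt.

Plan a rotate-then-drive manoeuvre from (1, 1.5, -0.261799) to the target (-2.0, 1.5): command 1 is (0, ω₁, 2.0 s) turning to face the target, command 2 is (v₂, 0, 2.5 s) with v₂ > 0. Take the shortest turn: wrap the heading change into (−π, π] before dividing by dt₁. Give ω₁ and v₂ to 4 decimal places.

heading to target = atan2(1.5−1.5, -2−1) = 3.1416
Δθ = wrap(3.1416 − -0.2618) = -2.8798; ω₁ = Δθ/dt₁ = -1.4399
distance = √((-2−1)² + (1.5−1.5)²) = 3.0000; v₂ = distance/dt₂ = 1.2000

ω₁ = -1.4399, v₂ = 1.2000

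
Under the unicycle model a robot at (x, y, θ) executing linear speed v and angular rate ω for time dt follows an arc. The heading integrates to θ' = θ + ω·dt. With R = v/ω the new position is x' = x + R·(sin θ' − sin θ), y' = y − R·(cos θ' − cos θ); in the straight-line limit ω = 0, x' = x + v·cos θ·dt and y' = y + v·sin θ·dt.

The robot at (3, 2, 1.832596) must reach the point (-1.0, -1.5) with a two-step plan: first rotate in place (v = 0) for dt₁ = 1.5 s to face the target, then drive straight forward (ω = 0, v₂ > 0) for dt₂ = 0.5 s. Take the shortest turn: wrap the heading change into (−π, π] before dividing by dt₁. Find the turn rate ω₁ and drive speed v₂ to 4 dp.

ω₁ = 1.3519, v₂ = 10.6301

heading to target = atan2(-1.5−2, -1−3) = -2.4228
Δθ = wrap(-2.4228 − 1.8326) = 2.0278; ω₁ = Δθ/dt₁ = 1.3519
distance = √((-1−3)² + (-1.5−2)²) = 5.3151; v₂ = distance/dt₂ = 10.6301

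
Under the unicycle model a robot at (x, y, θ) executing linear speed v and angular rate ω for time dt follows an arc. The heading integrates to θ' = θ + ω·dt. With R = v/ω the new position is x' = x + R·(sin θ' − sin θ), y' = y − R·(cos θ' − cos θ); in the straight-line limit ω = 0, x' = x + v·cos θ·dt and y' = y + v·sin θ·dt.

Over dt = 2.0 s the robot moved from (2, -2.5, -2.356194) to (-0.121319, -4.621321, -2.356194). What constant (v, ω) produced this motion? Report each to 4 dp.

Δθ = -2.356194 − -2.356194 = 0.000000
ω = Δθ/dt = 0.000000/2.0 = 0.0000
ω = 0 → v = (Δx·cos θ + Δy·sin θ)/dt = 1.5000

v = 1.5000, ω = 0.0000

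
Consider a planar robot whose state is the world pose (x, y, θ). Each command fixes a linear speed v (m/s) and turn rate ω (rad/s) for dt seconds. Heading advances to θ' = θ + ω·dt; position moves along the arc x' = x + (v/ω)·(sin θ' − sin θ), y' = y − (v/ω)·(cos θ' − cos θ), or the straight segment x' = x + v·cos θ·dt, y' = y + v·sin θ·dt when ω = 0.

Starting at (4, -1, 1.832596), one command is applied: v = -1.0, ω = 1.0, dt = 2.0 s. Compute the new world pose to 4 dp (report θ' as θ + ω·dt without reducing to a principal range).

(5.6032, -1.5118, 3.8326)

θ' = 1.8326 + 1.0·2.0 = 3.8326
R = v/ω = -1.0/1.0 = -1.0000
x' = 4 + -1.0000·(sin 3.8326 − sin 1.8326) = 5.6032
y' = -1 − -1.0000·(cos 3.8326 − cos 1.8326) = -1.5118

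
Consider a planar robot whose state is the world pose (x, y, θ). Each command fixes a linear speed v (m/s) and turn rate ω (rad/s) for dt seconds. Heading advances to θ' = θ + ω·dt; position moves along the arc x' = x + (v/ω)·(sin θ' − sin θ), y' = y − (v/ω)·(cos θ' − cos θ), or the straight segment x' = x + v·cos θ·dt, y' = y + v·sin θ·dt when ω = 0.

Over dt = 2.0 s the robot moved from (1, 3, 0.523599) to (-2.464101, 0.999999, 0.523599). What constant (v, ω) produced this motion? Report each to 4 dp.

Δθ = 0.523599 − 0.523599 = 0.000000
ω = Δθ/dt = 0.000000/2.0 = 0.0000
ω = 0 → v = (Δx·cos θ + Δy·sin θ)/dt = -2.0000

v = -2.0000, ω = 0.0000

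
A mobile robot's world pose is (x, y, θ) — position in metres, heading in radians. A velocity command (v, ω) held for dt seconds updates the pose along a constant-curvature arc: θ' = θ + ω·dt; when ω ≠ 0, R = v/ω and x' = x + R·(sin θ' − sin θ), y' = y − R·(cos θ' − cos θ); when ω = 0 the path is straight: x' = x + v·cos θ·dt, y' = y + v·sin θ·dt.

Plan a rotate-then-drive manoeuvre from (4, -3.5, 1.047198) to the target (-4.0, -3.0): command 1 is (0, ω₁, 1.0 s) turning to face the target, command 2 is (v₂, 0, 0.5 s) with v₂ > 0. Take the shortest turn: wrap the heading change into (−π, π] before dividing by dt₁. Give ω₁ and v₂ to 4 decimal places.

heading to target = atan2(-3−-3.5, -4−4) = 3.0792
Δθ = wrap(3.0792 − 1.0472) = 2.0320; ω₁ = Δθ/dt₁ = 2.0320
distance = √((-4−4)² + (-3−-3.5)²) = 8.0156; v₂ = distance/dt₂ = 16.0312

ω₁ = 2.0320, v₂ = 16.0312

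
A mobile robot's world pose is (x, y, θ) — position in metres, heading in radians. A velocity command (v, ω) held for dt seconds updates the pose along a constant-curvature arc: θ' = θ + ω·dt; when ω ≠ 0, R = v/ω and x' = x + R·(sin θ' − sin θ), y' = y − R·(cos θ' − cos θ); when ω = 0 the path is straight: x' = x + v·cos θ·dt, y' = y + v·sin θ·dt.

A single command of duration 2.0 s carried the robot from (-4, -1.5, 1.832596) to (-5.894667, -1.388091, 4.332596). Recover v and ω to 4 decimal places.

Δθ = 4.332596 − 1.832596 = 2.500000
ω = Δθ/dt = 2.500000/2.0 = 1.2500
R = Δx/(sin θ' − sin θ) = 1.0000
v = R·ω = 1.0000·1.2500 = 1.2500

v = 1.2500, ω = 1.2500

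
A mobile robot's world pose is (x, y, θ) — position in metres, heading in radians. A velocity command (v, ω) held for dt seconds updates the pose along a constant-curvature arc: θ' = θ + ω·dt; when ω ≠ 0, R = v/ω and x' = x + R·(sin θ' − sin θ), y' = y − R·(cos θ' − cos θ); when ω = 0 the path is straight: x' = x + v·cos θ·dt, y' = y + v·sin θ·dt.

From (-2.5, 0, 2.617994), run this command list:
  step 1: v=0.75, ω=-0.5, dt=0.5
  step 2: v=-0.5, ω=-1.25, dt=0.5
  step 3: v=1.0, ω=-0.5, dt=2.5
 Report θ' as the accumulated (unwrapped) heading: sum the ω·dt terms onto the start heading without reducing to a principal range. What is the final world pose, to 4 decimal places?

(-1.6596, 2.1129, 0.4930)

step 1: θ'=2.3680 (R=-1.5000) → pose (-2.7981, 0.2259, 2.3680)
step 2: θ'=1.7430 (R=0.4000) → pose (-2.6835, 0.0083, 1.7430)
step 3: θ'=0.4930 (R=-2.0000) → pose (-1.6596, 2.1129, 0.4930)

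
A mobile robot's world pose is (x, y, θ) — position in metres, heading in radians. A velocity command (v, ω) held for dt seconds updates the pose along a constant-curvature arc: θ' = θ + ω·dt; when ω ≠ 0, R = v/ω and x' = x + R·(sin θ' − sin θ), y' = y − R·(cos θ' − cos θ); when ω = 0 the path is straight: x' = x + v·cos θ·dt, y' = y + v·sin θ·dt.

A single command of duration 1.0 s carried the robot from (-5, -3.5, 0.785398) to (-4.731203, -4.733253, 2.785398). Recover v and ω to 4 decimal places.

v = -1.5000, ω = 2.0000

Δθ = 2.785398 − 0.785398 = 2.000000
ω = Δθ/dt = 2.000000/1.0 = 2.0000
R = −Δy/(cos θ' − cos θ) = -0.7500
v = R·ω = -0.7500·2.0000 = -1.5000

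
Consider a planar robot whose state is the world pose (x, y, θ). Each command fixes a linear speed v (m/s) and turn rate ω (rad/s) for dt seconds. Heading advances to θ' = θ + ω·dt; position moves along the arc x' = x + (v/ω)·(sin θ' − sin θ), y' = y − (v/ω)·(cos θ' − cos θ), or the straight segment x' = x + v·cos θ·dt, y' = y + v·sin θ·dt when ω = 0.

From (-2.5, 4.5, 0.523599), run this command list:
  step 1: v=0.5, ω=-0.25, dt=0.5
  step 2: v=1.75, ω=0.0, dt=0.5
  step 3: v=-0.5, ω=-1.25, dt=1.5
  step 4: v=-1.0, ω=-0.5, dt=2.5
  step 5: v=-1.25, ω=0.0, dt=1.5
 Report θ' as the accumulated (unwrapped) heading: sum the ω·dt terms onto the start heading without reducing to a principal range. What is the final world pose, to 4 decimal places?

(0.8767, 8.0566, -2.7264)

step 1: θ'=0.3986 (R=-2.0000) → pose (-2.2763, 4.6112, 0.3986)
step 2: θ'=0.3986 (straight) → pose (-1.4698, 4.9508, 0.3986)
step 3: θ'=-1.4764 (R=0.4000) → pose (-2.0233, 5.2817, -1.4764)
step 4: θ'=-2.7264 (R=2.0000) → pose (-0.8390, 7.3003, -2.7264)
step 5: θ'=-2.7264 (straight) → pose (0.8767, 8.0566, -2.7264)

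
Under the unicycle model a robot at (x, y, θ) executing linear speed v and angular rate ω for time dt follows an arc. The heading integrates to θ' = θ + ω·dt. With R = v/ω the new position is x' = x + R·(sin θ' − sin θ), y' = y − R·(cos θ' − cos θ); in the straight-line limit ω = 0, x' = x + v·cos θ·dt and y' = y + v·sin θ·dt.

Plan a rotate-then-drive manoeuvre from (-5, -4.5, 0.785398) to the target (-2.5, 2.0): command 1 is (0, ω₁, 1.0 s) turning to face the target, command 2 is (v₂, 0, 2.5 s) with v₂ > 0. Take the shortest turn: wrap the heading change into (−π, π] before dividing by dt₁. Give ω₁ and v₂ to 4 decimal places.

heading to target = atan2(2−-4.5, -2.5−-5) = 1.2036
Δθ = wrap(1.2036 − 0.7854) = 0.4182; ω₁ = Δθ/dt₁ = 0.4182
distance = √((-2.5−-5)² + (2−-4.5)²) = 6.9642; v₂ = distance/dt₂ = 2.7857

ω₁ = 0.4182, v₂ = 2.7857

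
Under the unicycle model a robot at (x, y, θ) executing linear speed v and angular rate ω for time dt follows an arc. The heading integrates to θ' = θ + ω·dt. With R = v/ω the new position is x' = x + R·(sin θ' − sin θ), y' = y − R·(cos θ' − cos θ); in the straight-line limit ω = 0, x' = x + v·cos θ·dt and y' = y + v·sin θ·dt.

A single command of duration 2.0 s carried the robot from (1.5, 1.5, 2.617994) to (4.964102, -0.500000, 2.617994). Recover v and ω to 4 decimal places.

v = -2.0000, ω = 0.0000

Δθ = 2.617994 − 2.617994 = 0.000000
ω = Δθ/dt = 0.000000/2.0 = 0.0000
ω = 0 → v = (Δx·cos θ + Δy·sin θ)/dt = -2.0000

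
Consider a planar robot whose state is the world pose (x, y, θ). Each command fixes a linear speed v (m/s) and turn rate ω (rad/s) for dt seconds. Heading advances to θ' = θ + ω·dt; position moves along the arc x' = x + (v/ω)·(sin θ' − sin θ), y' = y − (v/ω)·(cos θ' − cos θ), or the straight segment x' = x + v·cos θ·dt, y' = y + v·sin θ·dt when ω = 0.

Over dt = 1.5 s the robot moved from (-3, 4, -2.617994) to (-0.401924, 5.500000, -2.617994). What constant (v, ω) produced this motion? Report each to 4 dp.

Δθ = -2.617994 − -2.617994 = 0.000000
ω = Δθ/dt = 0.000000/1.5 = 0.0000
ω = 0 → v = (Δx·cos θ + Δy·sin θ)/dt = -2.0000

v = -2.0000, ω = 0.0000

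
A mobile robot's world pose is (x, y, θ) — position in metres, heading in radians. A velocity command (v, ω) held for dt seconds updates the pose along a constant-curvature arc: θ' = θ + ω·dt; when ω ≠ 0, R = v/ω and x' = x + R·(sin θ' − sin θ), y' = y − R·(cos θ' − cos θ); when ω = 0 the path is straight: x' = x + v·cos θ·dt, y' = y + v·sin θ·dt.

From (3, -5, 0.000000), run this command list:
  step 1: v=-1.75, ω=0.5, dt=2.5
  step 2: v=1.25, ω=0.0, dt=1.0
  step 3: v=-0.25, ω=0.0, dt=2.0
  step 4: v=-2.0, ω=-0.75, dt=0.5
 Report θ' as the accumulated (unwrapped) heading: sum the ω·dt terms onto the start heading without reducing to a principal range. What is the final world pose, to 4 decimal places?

step 1: θ'=1.2500 (R=-3.5000) → pose (-0.3214, -7.3964, 1.2500)
step 2: θ'=1.2500 (straight) → pose (0.0727, -6.2101, 1.2500)
step 3: θ'=1.2500 (straight) → pose (-0.0850, -6.6846, 1.2500)
step 4: θ'=0.8750 (R=2.6667) → pose (-0.5688, -7.5531, 0.8750)

(-0.5688, -7.5531, 0.8750)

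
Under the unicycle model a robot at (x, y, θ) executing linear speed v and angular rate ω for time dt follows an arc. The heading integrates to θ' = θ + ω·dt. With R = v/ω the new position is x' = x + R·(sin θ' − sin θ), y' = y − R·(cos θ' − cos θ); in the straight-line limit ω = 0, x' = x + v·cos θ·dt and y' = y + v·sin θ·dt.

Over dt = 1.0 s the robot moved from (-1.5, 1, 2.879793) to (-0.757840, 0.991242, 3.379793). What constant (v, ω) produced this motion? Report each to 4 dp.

v = -0.7500, ω = 0.5000

Δθ = 3.379793 − 2.879793 = 0.500000
ω = Δθ/dt = 0.500000/1.0 = 0.5000
R = Δx/(sin θ' − sin θ) = -1.5000
v = R·ω = -1.5000·0.5000 = -0.7500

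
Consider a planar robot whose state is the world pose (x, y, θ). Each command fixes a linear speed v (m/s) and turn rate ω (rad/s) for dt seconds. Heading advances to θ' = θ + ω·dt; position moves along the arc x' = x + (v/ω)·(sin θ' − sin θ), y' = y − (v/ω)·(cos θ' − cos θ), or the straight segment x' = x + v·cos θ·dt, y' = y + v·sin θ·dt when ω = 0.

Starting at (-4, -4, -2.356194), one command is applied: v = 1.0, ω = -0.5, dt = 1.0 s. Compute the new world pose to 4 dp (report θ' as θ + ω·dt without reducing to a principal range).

θ' = -2.3562 + -0.5·1.0 = -2.8562
R = v/ω = 1.0/-0.5 = -2.0000
x' = -4 + -2.0000·(sin -2.8562 − sin -2.3562) = -4.8511
y' = -4 − -2.0000·(cos -2.8562 − cos -2.3562) = -4.5049

(-4.8511, -4.5049, -2.8562)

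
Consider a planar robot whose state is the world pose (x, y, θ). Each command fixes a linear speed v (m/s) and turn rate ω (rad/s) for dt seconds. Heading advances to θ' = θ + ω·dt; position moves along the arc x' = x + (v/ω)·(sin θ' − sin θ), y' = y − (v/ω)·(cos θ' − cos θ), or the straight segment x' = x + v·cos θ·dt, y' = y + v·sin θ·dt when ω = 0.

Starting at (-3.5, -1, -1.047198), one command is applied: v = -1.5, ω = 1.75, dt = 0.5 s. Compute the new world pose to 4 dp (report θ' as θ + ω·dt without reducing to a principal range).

θ' = -1.0472 + 1.75·0.5 = -0.1722
R = v/ω = -1.5/1.75 = -0.8571
x' = -3.5 + -0.8571·(sin -0.1722 − sin -1.0472) = -4.0954
y' = -1 − -0.8571·(cos -0.1722 − cos -1.0472) = -0.5841

(-4.0954, -0.5841, -0.1722)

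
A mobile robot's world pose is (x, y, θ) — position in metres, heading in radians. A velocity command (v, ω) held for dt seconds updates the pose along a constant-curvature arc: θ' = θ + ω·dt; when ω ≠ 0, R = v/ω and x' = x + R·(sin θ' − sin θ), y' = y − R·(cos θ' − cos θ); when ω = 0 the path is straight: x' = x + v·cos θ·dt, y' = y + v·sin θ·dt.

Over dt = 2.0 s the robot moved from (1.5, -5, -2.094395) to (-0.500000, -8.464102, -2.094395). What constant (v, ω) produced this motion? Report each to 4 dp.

v = 2.0000, ω = 0.0000

Δθ = -2.094395 − -2.094395 = 0.000000
ω = Δθ/dt = 0.000000/2.0 = 0.0000
ω = 0 → v = (Δx·cos θ + Δy·sin θ)/dt = 2.0000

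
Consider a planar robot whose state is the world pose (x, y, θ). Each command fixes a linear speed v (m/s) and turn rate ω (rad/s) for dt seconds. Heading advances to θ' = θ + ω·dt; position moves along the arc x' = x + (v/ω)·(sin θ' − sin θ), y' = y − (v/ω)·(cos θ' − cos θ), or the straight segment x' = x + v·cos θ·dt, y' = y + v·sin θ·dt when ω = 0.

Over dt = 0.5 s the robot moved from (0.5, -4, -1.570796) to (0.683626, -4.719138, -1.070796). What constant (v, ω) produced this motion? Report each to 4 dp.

v = 1.5000, ω = 1.0000

Δθ = -1.070796 − -1.570796 = 0.500000
ω = Δθ/dt = 0.500000/0.5 = 1.0000
R = −Δy/(cos θ' − cos θ) = 1.5000
v = R·ω = 1.5000·1.0000 = 1.5000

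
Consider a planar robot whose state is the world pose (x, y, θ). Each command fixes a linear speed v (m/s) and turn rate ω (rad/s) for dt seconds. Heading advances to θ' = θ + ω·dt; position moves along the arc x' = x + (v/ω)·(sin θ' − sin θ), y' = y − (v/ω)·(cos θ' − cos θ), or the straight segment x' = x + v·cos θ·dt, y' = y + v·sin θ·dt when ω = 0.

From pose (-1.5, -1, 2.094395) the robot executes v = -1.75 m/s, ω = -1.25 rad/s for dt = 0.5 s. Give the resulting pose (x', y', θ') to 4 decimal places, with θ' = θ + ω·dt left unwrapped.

θ' = 2.0944 + -1.25·0.5 = 1.4694
R = v/ω = -1.75/-1.25 = 1.4000
x' = -1.5 + 1.4000·(sin 1.4694 − sin 2.0944) = -1.3196
y' = -1 − 1.4000·(cos 1.4694 − cos 2.0944) = -1.8417

(-1.3196, -1.8417, 1.4694)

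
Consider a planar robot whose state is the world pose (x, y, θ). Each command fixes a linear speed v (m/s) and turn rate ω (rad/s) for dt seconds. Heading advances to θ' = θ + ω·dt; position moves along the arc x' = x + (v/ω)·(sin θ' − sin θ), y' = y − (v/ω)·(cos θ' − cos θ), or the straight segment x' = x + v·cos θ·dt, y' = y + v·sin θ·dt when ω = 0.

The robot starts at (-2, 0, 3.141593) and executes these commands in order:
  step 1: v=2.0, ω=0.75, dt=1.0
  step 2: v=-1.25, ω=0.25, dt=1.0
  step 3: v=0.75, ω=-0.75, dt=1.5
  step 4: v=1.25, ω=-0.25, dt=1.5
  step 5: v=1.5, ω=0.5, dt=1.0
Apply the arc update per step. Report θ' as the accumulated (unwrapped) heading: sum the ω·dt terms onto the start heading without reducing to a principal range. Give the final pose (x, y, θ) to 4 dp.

(-7.1967, 0.7299, 3.1416)

step 1: θ'=3.8916 (R=2.6667) → pose (-3.8177, -0.7155, 3.8916)
step 2: θ'=4.1416 (R=-5.0000) → pose (-3.0185, 0.2414, 4.1416)
step 3: θ'=3.0166 (R=-1.0000) → pose (-3.9847, -0.2105, 3.0166)
step 4: θ'=2.6416 (R=-5.0000) → pose (-5.7584, 0.3626, 2.6416)
step 5: θ'=3.1416 (R=3.0000) → pose (-7.1967, 0.7299, 3.1416)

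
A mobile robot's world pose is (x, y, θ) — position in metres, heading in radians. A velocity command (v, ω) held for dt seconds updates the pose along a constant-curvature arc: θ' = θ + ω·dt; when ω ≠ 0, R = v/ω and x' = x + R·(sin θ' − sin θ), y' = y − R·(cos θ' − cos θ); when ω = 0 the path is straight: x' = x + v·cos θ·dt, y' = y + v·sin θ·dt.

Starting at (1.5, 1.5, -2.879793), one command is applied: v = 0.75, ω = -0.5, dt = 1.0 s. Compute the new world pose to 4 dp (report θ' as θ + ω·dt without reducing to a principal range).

(0.7578, 1.4912, -3.3798)

θ' = -2.8798 + -0.5·1.0 = -3.3798
R = v/ω = 0.75/-0.5 = -1.5000
x' = 1.5 + -1.5000·(sin -3.3798 − sin -2.8798) = 0.7578
y' = 1.5 − -1.5000·(cos -3.3798 − cos -2.8798) = 1.4912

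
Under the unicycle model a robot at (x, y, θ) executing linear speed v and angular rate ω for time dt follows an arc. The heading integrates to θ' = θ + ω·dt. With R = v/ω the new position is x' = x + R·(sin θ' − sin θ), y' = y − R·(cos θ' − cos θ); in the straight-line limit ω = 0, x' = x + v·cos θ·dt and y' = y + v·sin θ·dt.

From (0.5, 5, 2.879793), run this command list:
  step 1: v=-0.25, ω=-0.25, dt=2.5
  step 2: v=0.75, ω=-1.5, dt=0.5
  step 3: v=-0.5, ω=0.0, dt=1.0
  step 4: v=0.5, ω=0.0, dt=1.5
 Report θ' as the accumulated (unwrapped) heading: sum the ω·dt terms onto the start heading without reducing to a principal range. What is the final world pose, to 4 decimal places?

step 1: θ'=2.2548 (R=1.0000) → pose (1.0162, 4.6660, 2.2548)
step 2: θ'=1.5048 (R=-0.5000) → pose (0.9048, 5.0149, 1.5048)
step 3: θ'=1.5048 (straight) → pose (0.8719, 4.5160, 1.5048)
step 4: θ'=1.5048 (straight) → pose (0.9213, 5.2644, 1.5048)

(0.9213, 5.2644, 1.5048)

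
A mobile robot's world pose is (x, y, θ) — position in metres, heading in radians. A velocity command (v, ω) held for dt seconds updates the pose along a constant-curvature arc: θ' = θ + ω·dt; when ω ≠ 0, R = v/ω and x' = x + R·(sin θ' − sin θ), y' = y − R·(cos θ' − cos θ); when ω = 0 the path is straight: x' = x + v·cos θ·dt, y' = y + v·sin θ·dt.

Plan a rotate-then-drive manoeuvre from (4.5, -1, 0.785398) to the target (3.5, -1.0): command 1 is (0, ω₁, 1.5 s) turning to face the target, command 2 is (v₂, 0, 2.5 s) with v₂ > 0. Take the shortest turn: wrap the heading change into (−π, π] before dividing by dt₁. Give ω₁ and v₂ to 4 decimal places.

ω₁ = 1.5708, v₂ = 0.4000

heading to target = atan2(-1−-1, 3.5−4.5) = 3.1416
Δθ = wrap(3.1416 − 0.7854) = 2.3562; ω₁ = Δθ/dt₁ = 1.5708
distance = √((3.5−4.5)² + (-1−-1)²) = 1.0000; v₂ = distance/dt₂ = 0.4000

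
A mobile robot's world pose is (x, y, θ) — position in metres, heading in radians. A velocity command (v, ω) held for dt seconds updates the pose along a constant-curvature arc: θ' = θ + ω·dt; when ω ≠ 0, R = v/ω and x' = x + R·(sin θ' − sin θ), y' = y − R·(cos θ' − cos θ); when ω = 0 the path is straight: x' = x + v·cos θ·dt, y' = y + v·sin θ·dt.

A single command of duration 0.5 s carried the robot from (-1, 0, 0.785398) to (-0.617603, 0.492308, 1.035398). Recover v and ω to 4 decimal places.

Δθ = 1.035398 − 0.785398 = 0.250000
ω = Δθ/dt = 0.250000/0.5 = 0.5000
R = −Δy/(cos θ' − cos θ) = 2.5000
v = R·ω = 2.5000·0.5000 = 1.2500

v = 1.2500, ω = 0.5000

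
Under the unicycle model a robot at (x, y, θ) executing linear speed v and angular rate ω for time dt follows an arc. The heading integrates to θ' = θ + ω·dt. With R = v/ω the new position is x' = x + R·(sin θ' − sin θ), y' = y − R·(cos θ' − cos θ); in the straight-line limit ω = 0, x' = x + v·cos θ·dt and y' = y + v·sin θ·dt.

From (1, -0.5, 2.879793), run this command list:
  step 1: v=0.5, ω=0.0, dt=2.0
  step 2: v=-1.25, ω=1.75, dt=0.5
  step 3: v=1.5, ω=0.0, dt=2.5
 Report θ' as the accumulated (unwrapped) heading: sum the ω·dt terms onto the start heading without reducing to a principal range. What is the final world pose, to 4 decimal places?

step 1: θ'=2.8798 (straight) → pose (0.0341, -0.2412, 2.8798)
step 2: θ'=3.7548 (R=-0.7143) → pose (0.6300, -0.1354, 3.7548)
step 3: θ'=3.7548 (straight) → pose (-2.4368, -2.2935, 3.7548)

(-2.4368, -2.2935, 3.7548)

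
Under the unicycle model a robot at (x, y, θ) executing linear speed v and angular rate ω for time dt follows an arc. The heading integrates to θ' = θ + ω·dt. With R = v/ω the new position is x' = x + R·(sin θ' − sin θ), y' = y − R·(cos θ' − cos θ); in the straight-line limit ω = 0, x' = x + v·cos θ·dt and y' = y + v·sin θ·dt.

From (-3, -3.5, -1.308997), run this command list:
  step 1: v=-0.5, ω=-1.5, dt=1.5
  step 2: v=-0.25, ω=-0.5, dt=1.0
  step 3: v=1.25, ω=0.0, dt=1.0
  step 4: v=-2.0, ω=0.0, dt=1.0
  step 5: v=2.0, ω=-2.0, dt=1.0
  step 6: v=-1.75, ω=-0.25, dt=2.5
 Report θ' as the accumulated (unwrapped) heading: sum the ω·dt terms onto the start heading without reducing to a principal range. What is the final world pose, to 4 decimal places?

(-5.6083, -1.8952, -6.6840)

step 1: θ'=-3.5590 (R=0.3333) → pose (-2.5429, -3.1090, -3.5590)
step 2: θ'=-4.0590 (R=0.5000) → pose (-2.3486, -3.2621, -4.0590)
step 3: θ'=-4.0590 (straight) → pose (-3.1084, -2.2696, -4.0590)
step 4: θ'=-4.0590 (straight) → pose (-1.8927, -3.8577, -4.0590)
step 5: θ'=-6.0590 (R=-1.0000) → pose (-1.3210, -2.2748, -6.0590)
step 6: θ'=-6.6840 (R=7.0000) → pose (-5.6083, -1.8952, -6.6840)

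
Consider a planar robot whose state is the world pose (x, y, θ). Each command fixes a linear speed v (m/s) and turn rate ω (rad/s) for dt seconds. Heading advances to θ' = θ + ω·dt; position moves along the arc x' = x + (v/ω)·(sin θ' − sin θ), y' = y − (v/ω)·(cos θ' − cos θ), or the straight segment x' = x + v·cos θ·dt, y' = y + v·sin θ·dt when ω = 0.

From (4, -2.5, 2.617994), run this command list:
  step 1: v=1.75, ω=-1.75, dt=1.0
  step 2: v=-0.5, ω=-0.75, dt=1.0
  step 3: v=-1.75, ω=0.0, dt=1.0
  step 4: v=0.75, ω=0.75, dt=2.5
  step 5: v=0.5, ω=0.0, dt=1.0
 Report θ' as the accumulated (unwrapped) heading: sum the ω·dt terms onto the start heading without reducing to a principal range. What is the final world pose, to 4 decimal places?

step 1: θ'=0.8680 (R=-1.0000) → pose (3.7370, -0.9876, 0.8680)
step 2: θ'=0.1180 (R=0.6667) → pose (3.3068, -1.2187, 0.1180)
step 3: θ'=0.1180 (straight) → pose (1.5689, -1.4248, 0.1180)
step 4: θ'=1.9930 (R=1.0000) → pose (2.3634, -0.0219, 1.9930)
step 5: θ'=1.9930 (straight) → pose (2.1585, 0.4342, 1.9930)

(2.1585, 0.4342, 1.9930)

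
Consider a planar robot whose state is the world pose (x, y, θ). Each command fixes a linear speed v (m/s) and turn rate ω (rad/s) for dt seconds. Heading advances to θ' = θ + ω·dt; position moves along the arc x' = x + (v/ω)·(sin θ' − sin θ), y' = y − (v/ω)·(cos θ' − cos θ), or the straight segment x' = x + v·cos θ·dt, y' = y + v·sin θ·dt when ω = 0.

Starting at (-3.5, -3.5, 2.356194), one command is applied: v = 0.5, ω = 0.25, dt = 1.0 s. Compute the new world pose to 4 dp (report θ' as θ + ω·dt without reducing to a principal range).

(-3.8938, -3.1941, 2.6062)

θ' = 2.3562 + 0.25·1.0 = 2.6062
R = v/ω = 0.5/0.25 = 2.0000
x' = -3.5 + 2.0000·(sin 2.6062 − sin 2.3562) = -3.8938
y' = -3.5 − 2.0000·(cos 2.6062 − cos 2.3562) = -3.1941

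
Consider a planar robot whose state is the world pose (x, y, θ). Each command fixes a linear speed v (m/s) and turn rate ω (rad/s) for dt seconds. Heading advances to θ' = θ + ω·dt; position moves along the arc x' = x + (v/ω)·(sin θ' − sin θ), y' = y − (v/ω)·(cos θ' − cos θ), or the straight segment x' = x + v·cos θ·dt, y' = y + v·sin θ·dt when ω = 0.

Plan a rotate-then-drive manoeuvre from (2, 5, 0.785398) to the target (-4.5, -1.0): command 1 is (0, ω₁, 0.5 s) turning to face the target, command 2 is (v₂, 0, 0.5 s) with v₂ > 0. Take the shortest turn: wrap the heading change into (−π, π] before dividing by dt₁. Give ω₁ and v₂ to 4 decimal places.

heading to target = atan2(-1−5, -4.5−2) = -2.3962
Δθ = wrap(-2.3962 − 0.7854) = 3.1016; ω₁ = Δθ/dt₁ = 6.2032
distance = √((-4.5−2)² + (-1−5)²) = 8.8459; v₂ = distance/dt₂ = 17.6918

ω₁ = 6.2032, v₂ = 17.6918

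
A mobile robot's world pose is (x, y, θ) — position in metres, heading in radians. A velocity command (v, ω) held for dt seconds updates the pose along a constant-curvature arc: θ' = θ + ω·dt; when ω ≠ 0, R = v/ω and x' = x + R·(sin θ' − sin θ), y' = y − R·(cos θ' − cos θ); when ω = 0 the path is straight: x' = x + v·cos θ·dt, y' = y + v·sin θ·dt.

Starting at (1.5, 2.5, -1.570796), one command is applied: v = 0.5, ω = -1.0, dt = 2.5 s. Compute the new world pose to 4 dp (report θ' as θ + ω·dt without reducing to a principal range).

(0.5994, 2.2008, -4.0708)

θ' = -1.5708 + -1.0·2.5 = -4.0708
R = v/ω = 0.5/-1.0 = -0.5000
x' = 1.5 + -0.5000·(sin -4.0708 − sin -1.5708) = 0.5994
y' = 2.5 − -0.5000·(cos -4.0708 − cos -1.5708) = 2.2008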